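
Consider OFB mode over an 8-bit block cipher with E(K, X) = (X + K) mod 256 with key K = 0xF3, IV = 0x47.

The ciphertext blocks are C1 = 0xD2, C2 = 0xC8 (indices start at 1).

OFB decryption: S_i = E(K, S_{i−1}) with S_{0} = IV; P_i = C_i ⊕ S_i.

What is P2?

P2 = 0xE5

P1: S = E(K, 0x47) = 0x3A; 0xD2 ⊕ 0x3A = 0xE8.
P2: S = E(K, 0x3A) = 0x2D; 0xC8 ⊕ 0x2D = 0xE5.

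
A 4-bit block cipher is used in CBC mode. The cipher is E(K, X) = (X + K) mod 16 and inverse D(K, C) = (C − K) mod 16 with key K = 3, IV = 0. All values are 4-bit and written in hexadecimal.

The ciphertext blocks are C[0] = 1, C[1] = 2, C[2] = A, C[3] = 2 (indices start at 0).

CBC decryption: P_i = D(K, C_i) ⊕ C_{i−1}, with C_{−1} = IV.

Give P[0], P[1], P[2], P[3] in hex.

P[0]: D(K, 1) = E; E ⊕ 0 = E.
P[1]: D(K, 2) = F; F ⊕ 1 = E.
P[2]: D(K, A) = 7; 7 ⊕ 2 = 5.
P[3]: D(K, 2) = F; F ⊕ A = 5.

P[0] = E, P[1] = E, P[2] = 5, P[3] = 5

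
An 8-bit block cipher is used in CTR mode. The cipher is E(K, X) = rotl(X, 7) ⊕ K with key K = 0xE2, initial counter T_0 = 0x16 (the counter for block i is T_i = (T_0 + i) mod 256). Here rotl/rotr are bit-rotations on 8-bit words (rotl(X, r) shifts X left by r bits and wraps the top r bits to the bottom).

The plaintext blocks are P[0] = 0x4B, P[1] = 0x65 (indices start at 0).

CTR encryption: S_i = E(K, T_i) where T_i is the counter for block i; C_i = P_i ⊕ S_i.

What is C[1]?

C[1] = 0x0C

C[0]: T = 0x16, S = E(K, T) = 0xE9; 0x4B ⊕ 0xE9 = 0xA2.
C[1]: T = 0x17, S = E(K, T) = 0x69; 0x65 ⊕ 0x69 = 0x0C.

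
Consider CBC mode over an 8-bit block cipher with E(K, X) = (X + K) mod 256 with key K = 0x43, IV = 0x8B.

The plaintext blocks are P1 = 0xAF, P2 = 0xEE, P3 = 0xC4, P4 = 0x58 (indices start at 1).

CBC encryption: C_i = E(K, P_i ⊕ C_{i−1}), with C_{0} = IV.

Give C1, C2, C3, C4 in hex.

C1 = 0x67, C2 = 0xCC, C3 = 0x4B, C4 = 0x56

C1: P1 ⊕ 0x8B = 0x24; E(K, 0x24) = 0x67.
C2: P2 ⊕ 0x67 = 0x89; E(K, 0x89) = 0xCC.
C3: P3 ⊕ 0xCC = 0x08; E(K, 0x08) = 0x4B.
C4: P4 ⊕ 0x4B = 0x13; E(K, 0x13) = 0x56.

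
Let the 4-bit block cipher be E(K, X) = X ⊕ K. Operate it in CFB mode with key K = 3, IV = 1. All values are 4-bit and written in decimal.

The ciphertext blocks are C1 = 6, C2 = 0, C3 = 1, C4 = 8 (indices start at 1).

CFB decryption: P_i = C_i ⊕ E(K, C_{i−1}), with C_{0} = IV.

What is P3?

P3 = 2

P3: E(K, 0) = 3; 1 ⊕ 3 = 2.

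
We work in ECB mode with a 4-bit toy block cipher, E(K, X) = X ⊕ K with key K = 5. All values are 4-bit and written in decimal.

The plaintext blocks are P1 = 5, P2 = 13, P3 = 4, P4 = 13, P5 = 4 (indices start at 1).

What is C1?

ECB encryption: C_i = E(K, P_i).
C1: E(K, 5) = 0.

C1 = 0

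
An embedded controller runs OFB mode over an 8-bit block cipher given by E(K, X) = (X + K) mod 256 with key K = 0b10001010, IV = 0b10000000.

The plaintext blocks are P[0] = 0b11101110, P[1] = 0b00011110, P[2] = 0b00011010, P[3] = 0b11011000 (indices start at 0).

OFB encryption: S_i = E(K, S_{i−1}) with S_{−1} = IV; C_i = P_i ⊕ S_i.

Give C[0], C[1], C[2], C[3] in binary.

C[0]: S = E(K, 0b10000000) = 0b00001010; 0b11101110 ⊕ 0b00001010 = 0b11100100.
C[1]: S = E(K, 0b00001010) = 0b10010100; 0b00011110 ⊕ 0b10010100 = 0b10001010.
C[2]: S = E(K, 0b10010100) = 0b00011110; 0b00011010 ⊕ 0b00011110 = 0b00000100.
C[3]: S = E(K, 0b00011110) = 0b10101000; 0b11011000 ⊕ 0b10101000 = 0b01110000.

C[0] = 0b11100100, C[1] = 0b10001010, C[2] = 0b00000100, C[3] = 0b01110000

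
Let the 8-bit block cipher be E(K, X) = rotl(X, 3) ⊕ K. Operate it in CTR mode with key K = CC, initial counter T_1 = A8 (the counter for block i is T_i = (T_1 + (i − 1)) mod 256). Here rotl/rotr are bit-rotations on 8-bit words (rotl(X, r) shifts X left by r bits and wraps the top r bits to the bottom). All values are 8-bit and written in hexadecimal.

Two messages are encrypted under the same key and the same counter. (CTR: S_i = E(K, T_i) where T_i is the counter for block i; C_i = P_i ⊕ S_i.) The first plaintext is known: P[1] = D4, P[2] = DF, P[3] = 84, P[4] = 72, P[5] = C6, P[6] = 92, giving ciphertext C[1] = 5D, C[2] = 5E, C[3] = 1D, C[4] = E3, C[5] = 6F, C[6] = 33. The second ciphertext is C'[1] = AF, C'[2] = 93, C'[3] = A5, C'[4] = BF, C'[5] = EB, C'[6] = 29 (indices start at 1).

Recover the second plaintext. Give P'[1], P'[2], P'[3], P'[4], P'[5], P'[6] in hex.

P'[1] = 26, P'[2] = 12, P'[3] = 3C, P'[4] = 2E, P'[5] = 42, P'[6] = 88

In CTR with a reused counter, both messages share the same keystream S_i, so C_i ⊕ C'_i = P_i ⊕ P'_i and thus P'_i = P_i ⊕ C_i ⊕ C'_i.
P'[1]: D4 ⊕ 5D ⊕ AF = 26.
P'[2]: DF ⊕ 5E ⊕ 93 = 12.
P'[3]: 84 ⊕ 1D ⊕ A5 = 3C.
P'[4]: 72 ⊕ E3 ⊕ BF = 2E.
P'[5]: C6 ⊕ 6F ⊕ EB = 42.
P'[6]: 92 ⊕ 33 ⊕ 29 = 88.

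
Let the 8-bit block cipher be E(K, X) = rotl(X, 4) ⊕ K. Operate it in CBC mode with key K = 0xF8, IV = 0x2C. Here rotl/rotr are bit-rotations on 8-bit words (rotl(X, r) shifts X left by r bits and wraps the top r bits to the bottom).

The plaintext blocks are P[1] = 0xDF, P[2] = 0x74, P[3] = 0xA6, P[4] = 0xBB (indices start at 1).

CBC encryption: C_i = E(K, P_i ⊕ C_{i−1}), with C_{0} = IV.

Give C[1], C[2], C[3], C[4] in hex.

C[1]: P[1] ⊕ 0x2C = 0xF3; E(K, 0xF3) = 0xC7.
C[2]: P[2] ⊕ 0xC7 = 0xB3; E(K, 0xB3) = 0xC3.
C[3]: P[3] ⊕ 0xC3 = 0x65; E(K, 0x65) = 0xAE.
C[4]: P[4] ⊕ 0xAE = 0x15; E(K, 0x15) = 0xA9.

C[1] = 0xC7, C[2] = 0xC3, C[3] = 0xAE, C[4] = 0xA9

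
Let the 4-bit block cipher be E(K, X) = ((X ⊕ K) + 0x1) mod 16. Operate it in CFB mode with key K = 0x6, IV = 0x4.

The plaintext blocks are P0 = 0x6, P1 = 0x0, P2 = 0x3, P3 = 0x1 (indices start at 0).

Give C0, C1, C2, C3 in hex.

CFB encryption: C_i = P_i ⊕ E(K, C_{i−1}), with C_{−1} = IV.
C0: E(K, 0x4) = 0x3; 0x6 ⊕ 0x3 = 0x5.
C1: E(K, 0x5) = 0x4; 0x0 ⊕ 0x4 = 0x4.
C2: E(K, 0x4) = 0x3; 0x3 ⊕ 0x3 = 0x0.
C3: E(K, 0x0) = 0x7; 0x1 ⊕ 0x7 = 0x6.

C0 = 0x5, C1 = 0x4, C2 = 0x0, C3 = 0x6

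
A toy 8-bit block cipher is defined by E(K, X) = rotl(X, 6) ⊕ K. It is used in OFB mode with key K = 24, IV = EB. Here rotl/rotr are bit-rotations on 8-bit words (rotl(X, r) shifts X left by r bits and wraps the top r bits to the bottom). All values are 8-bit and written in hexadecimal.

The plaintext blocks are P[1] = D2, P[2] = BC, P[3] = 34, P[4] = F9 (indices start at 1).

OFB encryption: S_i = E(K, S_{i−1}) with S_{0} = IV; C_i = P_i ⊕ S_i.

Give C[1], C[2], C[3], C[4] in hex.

C[1] = 0C, C[2] = 2F, C[3] = F4, C[4] = ED

C[1]: S = E(K, EB) = DE; D2 ⊕ DE = 0C.
C[2]: S = E(K, DE) = 93; BC ⊕ 93 = 2F.
C[3]: S = E(K, 93) = C0; 34 ⊕ C0 = F4.
C[4]: S = E(K, C0) = 14; F9 ⊕ 14 = ED.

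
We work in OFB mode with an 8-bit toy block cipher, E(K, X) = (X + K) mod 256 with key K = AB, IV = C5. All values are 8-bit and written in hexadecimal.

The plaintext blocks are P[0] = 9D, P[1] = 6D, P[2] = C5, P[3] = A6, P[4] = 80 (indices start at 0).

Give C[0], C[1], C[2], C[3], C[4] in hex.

C[0] = ED, C[1] = 76, C[2] = 03, C[3] = D7, C[4] = 9C

OFB encryption: S_i = E(K, S_{i−1}) with S_{−1} = IV; C_i = P_i ⊕ S_i.
C[0]: S = E(K, C5) = 70; 9D ⊕ 70 = ED.
C[1]: S = E(K, 70) = 1B; 6D ⊕ 1B = 76.
C[2]: S = E(K, 1B) = C6; C5 ⊕ C6 = 03.
C[3]: S = E(K, C6) = 71; A6 ⊕ 71 = D7.
C[4]: S = E(K, 71) = 1C; 80 ⊕ 1C = 9C.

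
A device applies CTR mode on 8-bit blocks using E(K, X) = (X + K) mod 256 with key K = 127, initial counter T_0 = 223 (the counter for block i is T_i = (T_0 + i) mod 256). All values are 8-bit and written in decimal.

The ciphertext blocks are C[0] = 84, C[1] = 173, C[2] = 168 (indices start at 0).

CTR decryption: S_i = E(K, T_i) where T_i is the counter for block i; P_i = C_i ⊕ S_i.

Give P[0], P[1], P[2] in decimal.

P[0]: T = 223, S = E(K, T) = 94; 84 ⊕ 94 = 10.
P[1]: T = 224, S = E(K, T) = 95; 173 ⊕ 95 = 242.
P[2]: T = 225, S = E(K, T) = 96; 168 ⊕ 96 = 200.

P[0] = 10, P[1] = 242, P[2] = 200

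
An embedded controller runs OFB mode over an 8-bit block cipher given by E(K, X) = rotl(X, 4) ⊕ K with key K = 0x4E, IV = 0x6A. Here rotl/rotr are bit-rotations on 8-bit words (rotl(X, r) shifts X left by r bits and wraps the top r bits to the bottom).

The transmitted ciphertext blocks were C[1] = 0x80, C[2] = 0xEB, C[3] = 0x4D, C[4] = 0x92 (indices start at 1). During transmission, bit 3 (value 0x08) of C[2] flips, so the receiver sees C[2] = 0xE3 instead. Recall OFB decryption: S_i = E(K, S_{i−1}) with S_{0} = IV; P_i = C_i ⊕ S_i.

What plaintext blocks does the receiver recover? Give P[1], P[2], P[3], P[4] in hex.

P[1] = 0x68, P[2] = 0x23, P[3] = 0x0F, P[4] = 0xF8

Only C[2] changed, to 0xE3. In OFB, a change in C_i flips the same bit in P_i only; the keystream is unaffected. Decrypting the received ciphertext:
P[1]: S = E(K, 0x6A) = 0xE8; 0x80 ⊕ 0xE8 = 0x68.
P[2]: S = E(K, 0xE8) = 0xC0; 0xE3 ⊕ 0xC0 = 0x23.
P[3]: S = E(K, 0xC0) = 0x42; 0x4D ⊕ 0x42 = 0x0F.
P[4]: S = E(K, 0x42) = 0x6A; 0x92 ⊕ 0x6A = 0xF8.
Blocks that differ from the original plaintext: P[2].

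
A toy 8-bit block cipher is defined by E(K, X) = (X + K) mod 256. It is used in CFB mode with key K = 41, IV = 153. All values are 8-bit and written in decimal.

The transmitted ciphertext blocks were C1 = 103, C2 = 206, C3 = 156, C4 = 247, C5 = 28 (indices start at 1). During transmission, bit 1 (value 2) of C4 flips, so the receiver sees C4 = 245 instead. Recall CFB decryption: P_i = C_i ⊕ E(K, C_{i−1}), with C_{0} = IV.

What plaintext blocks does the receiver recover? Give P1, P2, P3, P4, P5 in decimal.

Only C4 changed, to 245. In CFB, a change in C_i flips the same bit in P_i and garbles P_{i+1}. Decrypting the received ciphertext:
P1: E(K, 153) = 194; 103 ⊕ 194 = 165.
P2: E(K, 103) = 144; 206 ⊕ 144 = 94.
P3: E(K, 206) = 247; 156 ⊕ 247 = 107.
P4: E(K, 156) = 197; 245 ⊕ 197 = 48.
P5: E(K, 245) = 30; 28 ⊕ 30 = 2.
Blocks that differ from the original plaintext: P4, P5.

P1 = 165, P2 = 94, P3 = 107, P4 = 48, P5 = 2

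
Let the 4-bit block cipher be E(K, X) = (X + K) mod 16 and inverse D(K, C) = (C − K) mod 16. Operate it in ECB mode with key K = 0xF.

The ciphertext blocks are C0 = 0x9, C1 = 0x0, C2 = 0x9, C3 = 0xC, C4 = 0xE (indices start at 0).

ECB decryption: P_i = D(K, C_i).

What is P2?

P2 = 0xA

P2: D(K, 0x9) = 0xA.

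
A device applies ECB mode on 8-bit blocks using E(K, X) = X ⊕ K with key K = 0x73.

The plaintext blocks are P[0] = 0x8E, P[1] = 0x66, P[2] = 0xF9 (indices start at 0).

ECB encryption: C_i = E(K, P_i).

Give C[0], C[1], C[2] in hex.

C[0] = 0xFD, C[1] = 0x15, C[2] = 0x8A

C[0]: E(K, 0x8E) = 0xFD.
C[1]: E(K, 0x66) = 0x15.
C[2]: E(K, 0xF9) = 0x8A.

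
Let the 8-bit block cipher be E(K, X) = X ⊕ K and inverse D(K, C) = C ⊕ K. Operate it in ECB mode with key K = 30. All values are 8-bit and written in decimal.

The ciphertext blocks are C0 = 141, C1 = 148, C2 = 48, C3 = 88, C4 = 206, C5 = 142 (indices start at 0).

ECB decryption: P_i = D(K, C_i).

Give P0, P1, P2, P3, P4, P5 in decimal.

P0: D(K, 141) = 147.
P1: D(K, 148) = 138.
P2: D(K, 48) = 46.
P3: D(K, 88) = 70.
P4: D(K, 206) = 208.
P5: D(K, 142) = 144.

P0 = 147, P1 = 138, P2 = 46, P3 = 70, P4 = 208, P5 = 144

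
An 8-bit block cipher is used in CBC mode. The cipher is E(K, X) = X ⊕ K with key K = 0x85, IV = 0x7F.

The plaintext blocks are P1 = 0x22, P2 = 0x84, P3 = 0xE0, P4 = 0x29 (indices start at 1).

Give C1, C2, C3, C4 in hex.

CBC encryption: C_i = E(K, P_i ⊕ C_{i−1}), with C_{0} = IV.
C1: P1 ⊕ 0x7F = 0x5D; E(K, 0x5D) = 0xD8.
C2: P2 ⊕ 0xD8 = 0x5C; E(K, 0x5C) = 0xD9.
C3: P3 ⊕ 0xD9 = 0x39; E(K, 0x39) = 0xBC.
C4: P4 ⊕ 0xBC = 0x95; E(K, 0x95) = 0x10.

C1 = 0xD8, C2 = 0xD9, C3 = 0xBC, C4 = 0x10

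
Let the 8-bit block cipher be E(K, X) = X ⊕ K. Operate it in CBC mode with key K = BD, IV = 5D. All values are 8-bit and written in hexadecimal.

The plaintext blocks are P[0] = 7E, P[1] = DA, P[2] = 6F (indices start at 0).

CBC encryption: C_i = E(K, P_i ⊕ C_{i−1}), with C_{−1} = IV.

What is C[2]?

C[0]: P[0] ⊕ 5D = 23; E(K, 23) = 9E.
C[1]: P[1] ⊕ 9E = 44; E(K, 44) = F9.
C[2]: P[2] ⊕ F9 = 96; E(K, 96) = 2B.

C[2] = 2B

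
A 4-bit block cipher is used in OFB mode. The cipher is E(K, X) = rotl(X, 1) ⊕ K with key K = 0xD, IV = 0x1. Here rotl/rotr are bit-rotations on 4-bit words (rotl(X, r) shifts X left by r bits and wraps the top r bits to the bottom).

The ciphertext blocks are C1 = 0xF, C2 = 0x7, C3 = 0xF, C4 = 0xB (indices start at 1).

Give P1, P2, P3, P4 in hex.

P1 = 0x0, P2 = 0x5, P3 = 0x6, P4 = 0x5

OFB decryption: S_i = E(K, S_{i−1}) with S_{0} = IV; P_i = C_i ⊕ S_i.
P1: S = E(K, 0x1) = 0xF; 0xF ⊕ 0xF = 0x0.
P2: S = E(K, 0xF) = 0x2; 0x7 ⊕ 0x2 = 0x5.
P3: S = E(K, 0x2) = 0x9; 0xF ⊕ 0x9 = 0x6.
P4: S = E(K, 0x9) = 0xE; 0xB ⊕ 0xE = 0x5.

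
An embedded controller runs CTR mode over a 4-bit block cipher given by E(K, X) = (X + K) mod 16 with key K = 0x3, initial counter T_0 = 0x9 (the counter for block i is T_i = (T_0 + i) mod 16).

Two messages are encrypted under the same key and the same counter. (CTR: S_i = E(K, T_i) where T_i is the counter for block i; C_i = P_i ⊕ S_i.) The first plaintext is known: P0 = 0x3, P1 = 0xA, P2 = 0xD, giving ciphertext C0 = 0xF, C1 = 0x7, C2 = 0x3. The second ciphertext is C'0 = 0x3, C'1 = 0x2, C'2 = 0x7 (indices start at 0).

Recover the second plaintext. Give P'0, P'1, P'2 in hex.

In CTR with a reused counter, both messages share the same keystream S_i, so C_i ⊕ C'_i = P_i ⊕ P'_i and thus P'_i = P_i ⊕ C_i ⊕ C'_i.
P'0: 0x3 ⊕ 0xF ⊕ 0x3 = 0xF.
P'1: 0xA ⊕ 0x7 ⊕ 0x2 = 0xF.
P'2: 0xD ⊕ 0x3 ⊕ 0x7 = 0x9.

P'0 = 0xF, P'1 = 0xF, P'2 = 0x9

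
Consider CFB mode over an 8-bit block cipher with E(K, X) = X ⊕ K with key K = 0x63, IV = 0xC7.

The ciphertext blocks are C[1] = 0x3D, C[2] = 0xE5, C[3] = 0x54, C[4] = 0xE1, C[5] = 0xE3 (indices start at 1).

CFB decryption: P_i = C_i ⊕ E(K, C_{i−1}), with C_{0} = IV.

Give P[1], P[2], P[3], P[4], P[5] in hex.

P[1] = 0x99, P[2] = 0xBB, P[3] = 0xD2, P[4] = 0xD6, P[5] = 0x61

P[1]: E(K, 0xC7) = 0xA4; 0x3D ⊕ 0xA4 = 0x99.
P[2]: E(K, 0x3D) = 0x5E; 0xE5 ⊕ 0x5E = 0xBB.
P[3]: E(K, 0xE5) = 0x86; 0x54 ⊕ 0x86 = 0xD2.
P[4]: E(K, 0x54) = 0x37; 0xE1 ⊕ 0x37 = 0xD6.
P[5]: E(K, 0xE1) = 0x82; 0xE3 ⊕ 0x82 = 0x61.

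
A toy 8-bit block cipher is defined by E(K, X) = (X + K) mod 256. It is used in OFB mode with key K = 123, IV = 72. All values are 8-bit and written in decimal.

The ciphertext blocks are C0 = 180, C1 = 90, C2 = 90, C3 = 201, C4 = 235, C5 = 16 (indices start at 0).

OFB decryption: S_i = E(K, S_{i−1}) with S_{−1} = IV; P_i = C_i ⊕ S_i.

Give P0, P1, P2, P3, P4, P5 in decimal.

P0: S = E(K, 72) = 195; 180 ⊕ 195 = 119.
P1: S = E(K, 195) = 62; 90 ⊕ 62 = 100.
P2: S = E(K, 62) = 185; 90 ⊕ 185 = 227.
P3: S = E(K, 185) = 52; 201 ⊕ 52 = 253.
P4: S = E(K, 52) = 175; 235 ⊕ 175 = 68.
P5: S = E(K, 175) = 42; 16 ⊕ 42 = 58.

P0 = 119, P1 = 100, P2 = 227, P3 = 253, P4 = 68, P5 = 58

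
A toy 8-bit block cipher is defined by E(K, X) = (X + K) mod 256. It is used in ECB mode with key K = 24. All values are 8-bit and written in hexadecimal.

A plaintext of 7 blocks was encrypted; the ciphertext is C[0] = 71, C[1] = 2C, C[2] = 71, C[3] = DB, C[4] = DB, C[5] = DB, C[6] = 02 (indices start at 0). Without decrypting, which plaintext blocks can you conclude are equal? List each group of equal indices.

P[0] = P[2]; P[3] = P[4] = P[5]

ECB encrypts each block independently with the same key, so equal ciphertext blocks imply equal plaintext blocks.
C[0] = C[2] = 71, so P[0] = P[2].
C[3] = C[4] = C[5] = DB, so P[3] = P[4] = P[5].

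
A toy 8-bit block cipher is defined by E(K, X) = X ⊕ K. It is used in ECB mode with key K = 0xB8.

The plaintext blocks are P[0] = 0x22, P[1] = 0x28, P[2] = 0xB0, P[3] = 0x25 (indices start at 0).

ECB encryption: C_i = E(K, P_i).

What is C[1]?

C[1] = 0x90

C[1]: E(K, 0x28) = 0x90.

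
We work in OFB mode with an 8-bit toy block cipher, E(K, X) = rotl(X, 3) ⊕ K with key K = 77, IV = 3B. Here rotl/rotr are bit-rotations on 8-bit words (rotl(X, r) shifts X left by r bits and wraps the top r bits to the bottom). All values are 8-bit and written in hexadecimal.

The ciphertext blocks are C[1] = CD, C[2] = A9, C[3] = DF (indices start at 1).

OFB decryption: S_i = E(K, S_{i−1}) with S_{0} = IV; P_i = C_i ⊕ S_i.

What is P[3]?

P[3] = B8

P[1]: S = E(K, 3B) = AE; CD ⊕ AE = 63.
P[2]: S = E(K, AE) = 02; A9 ⊕ 02 = AB.
P[3]: S = E(K, 02) = 67; DF ⊕ 67 = B8.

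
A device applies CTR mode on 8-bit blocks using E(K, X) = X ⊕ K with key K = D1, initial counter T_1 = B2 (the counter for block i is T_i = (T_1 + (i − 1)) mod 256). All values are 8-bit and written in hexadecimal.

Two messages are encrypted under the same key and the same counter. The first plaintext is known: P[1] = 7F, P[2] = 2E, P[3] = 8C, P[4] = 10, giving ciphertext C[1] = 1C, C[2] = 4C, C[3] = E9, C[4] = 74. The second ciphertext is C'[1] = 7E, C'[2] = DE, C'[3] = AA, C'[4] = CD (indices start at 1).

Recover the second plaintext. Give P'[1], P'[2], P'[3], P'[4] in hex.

In CTR with a reused counter, both messages share the same keystream S_i, so C_i ⊕ C'_i = P_i ⊕ P'_i and thus P'_i = P_i ⊕ C_i ⊕ C'_i.
P'[1]: 7F ⊕ 1C ⊕ 7E = 1D.
P'[2]: 2E ⊕ 4C ⊕ DE = BC.
P'[3]: 8C ⊕ E9 ⊕ AA = CF.
P'[4]: 10 ⊕ 74 ⊕ CD = A9.

P'[1] = 1D, P'[2] = BC, P'[3] = CF, P'[4] = A9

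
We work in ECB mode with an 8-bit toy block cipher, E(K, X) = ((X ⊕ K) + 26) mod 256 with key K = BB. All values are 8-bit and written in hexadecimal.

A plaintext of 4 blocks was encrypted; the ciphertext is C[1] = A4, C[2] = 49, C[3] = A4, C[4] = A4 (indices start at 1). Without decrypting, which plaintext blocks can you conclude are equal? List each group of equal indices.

P[1] = P[3] = P[4]

ECB encrypts each block independently with the same key, so equal ciphertext blocks imply equal plaintext blocks.
C[1] = C[3] = C[4] = A4, so P[1] = P[3] = P[4].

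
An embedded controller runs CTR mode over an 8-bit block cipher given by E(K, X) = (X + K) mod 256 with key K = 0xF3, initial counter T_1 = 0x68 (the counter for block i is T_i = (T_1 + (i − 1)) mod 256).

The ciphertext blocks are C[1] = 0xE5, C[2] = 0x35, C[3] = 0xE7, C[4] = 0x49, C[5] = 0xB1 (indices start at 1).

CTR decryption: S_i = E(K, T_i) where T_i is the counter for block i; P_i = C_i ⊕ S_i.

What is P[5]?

P[5]: T = 0x6C, S = E(K, T) = 0x5F; 0xB1 ⊕ 0x5F = 0xEE.

P[5] = 0xEE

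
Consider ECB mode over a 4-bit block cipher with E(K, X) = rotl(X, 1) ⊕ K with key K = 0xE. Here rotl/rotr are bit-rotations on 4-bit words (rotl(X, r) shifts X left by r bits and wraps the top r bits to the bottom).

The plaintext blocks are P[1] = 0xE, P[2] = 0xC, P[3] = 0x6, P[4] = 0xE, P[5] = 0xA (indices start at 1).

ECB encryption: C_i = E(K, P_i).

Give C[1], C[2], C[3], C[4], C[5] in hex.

C[1] = 0x3, C[2] = 0x7, C[3] = 0x2, C[4] = 0x3, C[5] = 0xB

C[1]: E(K, 0xE) = 0x3.
C[2]: E(K, 0xC) = 0x7.
C[3]: E(K, 0x6) = 0x2.
C[4]: E(K, 0xE) = 0x3.
C[5]: E(K, 0xA) = 0xB.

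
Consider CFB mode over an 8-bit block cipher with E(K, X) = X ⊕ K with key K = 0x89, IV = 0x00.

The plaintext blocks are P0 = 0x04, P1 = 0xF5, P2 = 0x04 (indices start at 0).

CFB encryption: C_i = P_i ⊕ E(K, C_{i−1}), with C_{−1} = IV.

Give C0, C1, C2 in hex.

C0: E(K, 0x00) = 0x89; 0x04 ⊕ 0x89 = 0x8D.
C1: E(K, 0x8D) = 0x04; 0xF5 ⊕ 0x04 = 0xF1.
C2: E(K, 0xF1) = 0x78; 0x04 ⊕ 0x78 = 0x7C.

C0 = 0x8D, C1 = 0xF1, C2 = 0x7C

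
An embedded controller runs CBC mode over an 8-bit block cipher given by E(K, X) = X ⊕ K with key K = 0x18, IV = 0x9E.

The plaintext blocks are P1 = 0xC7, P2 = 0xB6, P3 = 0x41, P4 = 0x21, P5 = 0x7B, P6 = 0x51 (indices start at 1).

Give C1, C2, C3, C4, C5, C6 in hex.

C1 = 0x41, C2 = 0xEF, C3 = 0xB6, C4 = 0x8F, C5 = 0xEC, C6 = 0xA5

CBC encryption: C_i = E(K, P_i ⊕ C_{i−1}), with C_{0} = IV.
C1: P1 ⊕ 0x9E = 0x59; E(K, 0x59) = 0x41.
C2: P2 ⊕ 0x41 = 0xF7; E(K, 0xF7) = 0xEF.
C3: P3 ⊕ 0xEF = 0xAE; E(K, 0xAE) = 0xB6.
C4: P4 ⊕ 0xB6 = 0x97; E(K, 0x97) = 0x8F.
C5: P5 ⊕ 0x8F = 0xF4; E(K, 0xF4) = 0xEC.
C6: P6 ⊕ 0xEC = 0xBD; E(K, 0xBD) = 0xA5.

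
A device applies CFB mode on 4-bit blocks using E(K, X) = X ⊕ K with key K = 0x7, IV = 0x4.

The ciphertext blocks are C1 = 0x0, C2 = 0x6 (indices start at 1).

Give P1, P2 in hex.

P1 = 0x3, P2 = 0x1

CFB decryption: P_i = C_i ⊕ E(K, C_{i−1}), with C_{0} = IV.
P1: E(K, 0x4) = 0x3; 0x0 ⊕ 0x3 = 0x3.
P2: E(K, 0x0) = 0x7; 0x6 ⊕ 0x7 = 0x1.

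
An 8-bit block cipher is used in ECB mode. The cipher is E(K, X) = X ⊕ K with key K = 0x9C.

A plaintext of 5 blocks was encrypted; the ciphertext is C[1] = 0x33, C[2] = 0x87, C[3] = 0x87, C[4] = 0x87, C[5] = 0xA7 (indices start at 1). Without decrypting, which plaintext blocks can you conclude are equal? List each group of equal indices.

ECB encrypts each block independently with the same key, so equal ciphertext blocks imply equal plaintext blocks.
C[2] = C[3] = C[4] = 0x87, so P[2] = P[3] = P[4].

P[2] = P[3] = P[4]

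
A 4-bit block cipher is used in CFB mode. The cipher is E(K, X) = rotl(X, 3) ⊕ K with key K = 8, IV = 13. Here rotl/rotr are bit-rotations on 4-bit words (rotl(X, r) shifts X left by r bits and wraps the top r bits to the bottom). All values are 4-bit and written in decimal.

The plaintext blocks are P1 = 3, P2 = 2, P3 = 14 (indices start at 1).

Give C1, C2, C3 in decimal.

C1 = 5, C2 = 0, C3 = 6

CFB encryption: C_i = P_i ⊕ E(K, C_{i−1}), with C_{0} = IV.
C1: E(K, 13) = 6; 3 ⊕ 6 = 5.
C2: E(K, 5) = 2; 2 ⊕ 2 = 0.
C3: E(K, 0) = 8; 14 ⊕ 8 = 6.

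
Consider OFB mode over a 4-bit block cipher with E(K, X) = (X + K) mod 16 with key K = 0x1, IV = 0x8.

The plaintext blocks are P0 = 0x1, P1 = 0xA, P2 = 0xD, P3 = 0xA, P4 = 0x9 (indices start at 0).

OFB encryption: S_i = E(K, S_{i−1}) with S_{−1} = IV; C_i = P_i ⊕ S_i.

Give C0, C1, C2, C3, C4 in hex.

C0 = 0x8, C1 = 0x0, C2 = 0x6, C3 = 0x6, C4 = 0x4

C0: S = E(K, 0x8) = 0x9; 0x1 ⊕ 0x9 = 0x8.
C1: S = E(K, 0x9) = 0xA; 0xA ⊕ 0xA = 0x0.
C2: S = E(K, 0xA) = 0xB; 0xD ⊕ 0xB = 0x6.
C3: S = E(K, 0xB) = 0xC; 0xA ⊕ 0xC = 0x6.
C4: S = E(K, 0xC) = 0xD; 0x9 ⊕ 0xD = 0x4.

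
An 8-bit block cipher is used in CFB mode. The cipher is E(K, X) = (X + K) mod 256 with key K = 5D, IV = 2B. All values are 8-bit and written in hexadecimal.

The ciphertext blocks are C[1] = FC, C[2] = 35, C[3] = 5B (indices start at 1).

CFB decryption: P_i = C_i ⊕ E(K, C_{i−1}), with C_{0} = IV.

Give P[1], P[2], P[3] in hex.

P[1] = 74, P[2] = 6C, P[3] = C9

P[1]: E(K, 2B) = 88; FC ⊕ 88 = 74.
P[2]: E(K, FC) = 59; 35 ⊕ 59 = 6C.
P[3]: E(K, 35) = 92; 5B ⊕ 92 = C9.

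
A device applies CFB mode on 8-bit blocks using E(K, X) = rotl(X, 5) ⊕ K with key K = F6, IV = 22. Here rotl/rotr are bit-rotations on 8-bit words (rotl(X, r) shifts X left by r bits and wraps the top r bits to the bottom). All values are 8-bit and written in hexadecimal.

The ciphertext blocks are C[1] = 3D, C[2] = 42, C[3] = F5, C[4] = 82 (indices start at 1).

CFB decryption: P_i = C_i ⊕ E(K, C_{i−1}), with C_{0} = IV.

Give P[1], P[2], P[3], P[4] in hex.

P[1]: E(K, 22) = B2; 3D ⊕ B2 = 8F.
P[2]: E(K, 3D) = 51; 42 ⊕ 51 = 13.
P[3]: E(K, 42) = BE; F5 ⊕ BE = 4B.
P[4]: E(K, F5) = 48; 82 ⊕ 48 = CA.

P[1] = 8F, P[2] = 13, P[3] = 4B, P[4] = CA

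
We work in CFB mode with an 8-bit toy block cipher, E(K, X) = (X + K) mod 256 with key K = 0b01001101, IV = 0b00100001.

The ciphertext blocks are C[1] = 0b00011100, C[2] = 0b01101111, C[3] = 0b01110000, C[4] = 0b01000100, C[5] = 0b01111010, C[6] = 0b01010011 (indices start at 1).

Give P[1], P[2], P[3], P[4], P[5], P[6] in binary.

CFB decryption: P_i = C_i ⊕ E(K, C_{i−1}), with C_{0} = IV.
P[1]: E(K, 0b00100001) = 0b01101110; 0b00011100 ⊕ 0b01101110 = 0b01110010.
P[2]: E(K, 0b00011100) = 0b01101001; 0b01101111 ⊕ 0b01101001 = 0b00000110.
P[3]: E(K, 0b01101111) = 0b10111100; 0b01110000 ⊕ 0b10111100 = 0b11001100.
P[4]: E(K, 0b01110000) = 0b10111101; 0b01000100 ⊕ 0b10111101 = 0b11111001.
P[5]: E(K, 0b01000100) = 0b10010001; 0b01111010 ⊕ 0b10010001 = 0b11101011.
P[6]: E(K, 0b01111010) = 0b11000111; 0b01010011 ⊕ 0b11000111 = 0b10010100.

P[1] = 0b01110010, P[2] = 0b00000110, P[3] = 0b11001100, P[4] = 0b11111001, P[5] = 0b11101011, P[6] = 0b10010100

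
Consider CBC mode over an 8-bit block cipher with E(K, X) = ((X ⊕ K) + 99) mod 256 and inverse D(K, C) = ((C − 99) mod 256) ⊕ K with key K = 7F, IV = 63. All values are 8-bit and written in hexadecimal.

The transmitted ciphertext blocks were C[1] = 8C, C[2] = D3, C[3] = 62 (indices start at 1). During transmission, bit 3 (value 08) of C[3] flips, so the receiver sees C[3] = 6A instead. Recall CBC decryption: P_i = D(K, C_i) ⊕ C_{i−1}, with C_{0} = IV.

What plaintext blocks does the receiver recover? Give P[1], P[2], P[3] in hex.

Only C[3] changed, to 6A. In CBC, a change in C_i garbles P_i and flips the same bit in P_{i+1}. Decrypting the received ciphertext:
P[1]: D(K, 8C) = 8C; 8C ⊕ 63 = EF.
P[2]: D(K, D3) = 45; 45 ⊕ 8C = C9.
P[3]: D(K, 6A) = AE; AE ⊕ D3 = 7D.
Blocks that differ from the original plaintext: P[3].

P[1] = EF, P[2] = C9, P[3] = 7D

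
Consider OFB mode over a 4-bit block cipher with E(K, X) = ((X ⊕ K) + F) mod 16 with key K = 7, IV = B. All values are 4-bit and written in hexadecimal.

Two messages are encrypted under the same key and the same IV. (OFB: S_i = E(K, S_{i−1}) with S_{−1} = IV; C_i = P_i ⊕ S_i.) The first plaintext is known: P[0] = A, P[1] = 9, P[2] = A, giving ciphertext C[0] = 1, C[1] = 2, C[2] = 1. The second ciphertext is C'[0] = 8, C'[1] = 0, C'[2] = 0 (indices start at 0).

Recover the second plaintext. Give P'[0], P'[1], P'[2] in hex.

In OFB with a reused IV, both messages share the same keystream S_i, so C_i ⊕ C'_i = P_i ⊕ P'_i and thus P'_i = P_i ⊕ C_i ⊕ C'_i.
P'[0]: A ⊕ 1 ⊕ 8 = 3.
P'[1]: 9 ⊕ 2 ⊕ 0 = B.
P'[2]: A ⊕ 1 ⊕ 0 = B.

P'[0] = 3, P'[1] = B, P'[2] = B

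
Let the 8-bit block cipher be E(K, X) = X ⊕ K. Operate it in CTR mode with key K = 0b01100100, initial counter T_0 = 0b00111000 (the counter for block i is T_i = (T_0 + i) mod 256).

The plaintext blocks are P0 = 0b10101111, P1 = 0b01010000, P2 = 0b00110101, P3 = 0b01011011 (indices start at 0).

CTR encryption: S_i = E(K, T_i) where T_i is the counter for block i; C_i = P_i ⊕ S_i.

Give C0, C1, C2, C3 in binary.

C0: T = 0b00111000, S = E(K, T) = 0b01011100; 0b10101111 ⊕ 0b01011100 = 0b11110011.
C1: T = 0b00111001, S = E(K, T) = 0b01011101; 0b01010000 ⊕ 0b01011101 = 0b00001101.
C2: T = 0b00111010, S = E(K, T) = 0b01011110; 0b00110101 ⊕ 0b01011110 = 0b01101011.
C3: T = 0b00111011, S = E(K, T) = 0b01011111; 0b01011011 ⊕ 0b01011111 = 0b00000100.

C0 = 0b11110011, C1 = 0b00001101, C2 = 0b01101011, C3 = 0b00000100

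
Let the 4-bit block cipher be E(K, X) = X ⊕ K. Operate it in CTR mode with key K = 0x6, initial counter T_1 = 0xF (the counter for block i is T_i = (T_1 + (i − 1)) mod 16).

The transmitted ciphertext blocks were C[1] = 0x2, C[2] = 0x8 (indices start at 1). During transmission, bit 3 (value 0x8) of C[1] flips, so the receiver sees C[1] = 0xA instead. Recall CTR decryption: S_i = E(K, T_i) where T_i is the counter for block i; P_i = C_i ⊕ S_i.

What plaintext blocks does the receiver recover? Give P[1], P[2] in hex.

P[1] = 0x3, P[2] = 0xE

Only C[1] changed, to 0xA. In CTR, a change in C_i flips the same bit in P_i only; the keystream is unaffected. Decrypting the received ciphertext:
P[1]: T = 0xF, S = E(K, T) = 0x9; 0xA ⊕ 0x9 = 0x3.
P[2]: T = 0x0, S = E(K, T) = 0x6; 0x8 ⊕ 0x6 = 0xE.
Blocks that differ from the original plaintext: P[1].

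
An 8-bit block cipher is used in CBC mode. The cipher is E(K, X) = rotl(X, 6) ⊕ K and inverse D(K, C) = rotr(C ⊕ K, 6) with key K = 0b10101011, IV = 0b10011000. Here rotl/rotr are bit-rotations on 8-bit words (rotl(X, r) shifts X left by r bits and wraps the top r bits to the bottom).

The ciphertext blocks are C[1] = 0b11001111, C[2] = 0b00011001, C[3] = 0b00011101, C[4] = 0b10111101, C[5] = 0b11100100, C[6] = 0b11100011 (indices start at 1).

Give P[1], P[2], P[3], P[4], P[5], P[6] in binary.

P[1] = 0b00001001, P[2] = 0b00000101, P[3] = 0b11000011, P[4] = 0b01000101, P[5] = 0b10000000, P[6] = 0b11000101

CBC decryption: P_i = D(K, C_i) ⊕ C_{i−1}, with C_{0} = IV.
P[1]: D(K, 0b11001111) = 0b10010001; 0b10010001 ⊕ 0b10011000 = 0b00001001.
P[2]: D(K, 0b00011001) = 0b11001010; 0b11001010 ⊕ 0b11001111 = 0b00000101.
P[3]: D(K, 0b00011101) = 0b11011010; 0b11011010 ⊕ 0b00011001 = 0b11000011.
P[4]: D(K, 0b10111101) = 0b01011000; 0b01011000 ⊕ 0b00011101 = 0b01000101.
P[5]: D(K, 0b11100100) = 0b00111101; 0b00111101 ⊕ 0b10111101 = 0b10000000.
P[6]: D(K, 0b11100011) = 0b00100001; 0b00100001 ⊕ 0b11100100 = 0b11000101.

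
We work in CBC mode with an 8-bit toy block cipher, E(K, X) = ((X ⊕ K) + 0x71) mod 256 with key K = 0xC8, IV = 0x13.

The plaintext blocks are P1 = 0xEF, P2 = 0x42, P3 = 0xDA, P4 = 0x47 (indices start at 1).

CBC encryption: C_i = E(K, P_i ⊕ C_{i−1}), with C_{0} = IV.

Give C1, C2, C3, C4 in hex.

C1 = 0xA5, C2 = 0xA0, C3 = 0x23, C4 = 0x1D

C1: P1 ⊕ 0x13 = 0xFC; E(K, 0xFC) = 0xA5.
C2: P2 ⊕ 0xA5 = 0xE7; E(K, 0xE7) = 0xA0.
C3: P3 ⊕ 0xA0 = 0x7A; E(K, 0x7A) = 0x23.
C4: P4 ⊕ 0x23 = 0x64; E(K, 0x64) = 0x1D.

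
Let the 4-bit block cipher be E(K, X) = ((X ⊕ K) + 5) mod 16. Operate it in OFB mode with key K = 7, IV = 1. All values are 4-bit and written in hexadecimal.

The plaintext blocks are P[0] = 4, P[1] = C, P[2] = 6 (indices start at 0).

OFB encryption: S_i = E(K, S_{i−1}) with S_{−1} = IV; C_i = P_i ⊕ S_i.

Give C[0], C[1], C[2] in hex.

C[0]: S = E(K, 1) = B; 4 ⊕ B = F.
C[1]: S = E(K, B) = 1; C ⊕ 1 = D.
C[2]: S = E(K, 1) = B; 6 ⊕ B = D.

C[0] = F, C[1] = D, C[2] = D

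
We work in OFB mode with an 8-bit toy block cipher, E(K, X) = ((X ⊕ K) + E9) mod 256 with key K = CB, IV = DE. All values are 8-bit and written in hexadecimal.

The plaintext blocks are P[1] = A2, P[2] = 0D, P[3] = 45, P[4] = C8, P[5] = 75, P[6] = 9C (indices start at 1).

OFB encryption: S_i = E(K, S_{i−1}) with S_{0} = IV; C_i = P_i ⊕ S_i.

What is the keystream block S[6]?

C[1]: S = E(K, DE) = FE; A2 ⊕ FE = 5C.
C[2]: S = E(K, FE) = 1E; 0D ⊕ 1E = 13.
C[3]: S = E(K, 1E) = BE; 45 ⊕ BE = FB.
C[4]: S = E(K, BE) = 5E; C8 ⊕ 5E = 96.
C[5]: S = E(K, 5E) = 7E; 75 ⊕ 7E = 0B.
C[6]: S = E(K, 7E) = 9E; 9C ⊕ 9E = 02.
So S[6] = 9E.

9E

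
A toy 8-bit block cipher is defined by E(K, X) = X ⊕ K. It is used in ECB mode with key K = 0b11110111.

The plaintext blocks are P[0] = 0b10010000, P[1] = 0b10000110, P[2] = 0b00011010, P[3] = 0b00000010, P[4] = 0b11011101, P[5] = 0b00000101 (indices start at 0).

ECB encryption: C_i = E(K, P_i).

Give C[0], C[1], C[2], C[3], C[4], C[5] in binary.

C[0]: E(K, 0b10010000) = 0b01100111.
C[1]: E(K, 0b10000110) = 0b01110001.
C[2]: E(K, 0b00011010) = 0b11101101.
C[3]: E(K, 0b00000010) = 0b11110101.
C[4]: E(K, 0b11011101) = 0b00101010.
C[5]: E(K, 0b00000101) = 0b11110010.

C[0] = 0b01100111, C[1] = 0b01110001, C[2] = 0b11101101, C[3] = 0b11110101, C[4] = 0b00101010, C[5] = 0b11110010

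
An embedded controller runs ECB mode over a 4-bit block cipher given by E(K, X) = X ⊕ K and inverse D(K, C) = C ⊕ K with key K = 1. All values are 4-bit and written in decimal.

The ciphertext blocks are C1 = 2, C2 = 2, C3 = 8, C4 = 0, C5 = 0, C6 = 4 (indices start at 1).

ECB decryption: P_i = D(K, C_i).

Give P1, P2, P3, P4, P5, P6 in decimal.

P1 = 3, P2 = 3, P3 = 9, P4 = 1, P5 = 1, P6 = 5

P1: D(K, 2) = 3.
P2: D(K, 2) = 3.
P3: D(K, 8) = 9.
P4: D(K, 0) = 1.
P5: D(K, 0) = 1.
P6: D(K, 4) = 5.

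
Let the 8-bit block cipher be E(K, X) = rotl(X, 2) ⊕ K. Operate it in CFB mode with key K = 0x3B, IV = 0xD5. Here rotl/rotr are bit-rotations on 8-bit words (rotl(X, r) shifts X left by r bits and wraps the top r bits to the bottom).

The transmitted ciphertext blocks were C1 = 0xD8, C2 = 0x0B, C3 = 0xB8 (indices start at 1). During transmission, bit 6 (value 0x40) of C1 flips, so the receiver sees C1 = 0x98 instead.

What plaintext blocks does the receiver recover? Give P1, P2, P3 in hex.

P1 = 0xF4, P2 = 0x52, P3 = 0xAF

CFB decryption: P_i = C_i ⊕ E(K, C_{i−1}), with C_{0} = IV.
Only C1 changed, to 0x98. In CFB, a change in C_i flips the same bit in P_i and garbles P_{i+1}. Decrypting the received ciphertext:
P1: E(K, 0xD5) = 0x6C; 0x98 ⊕ 0x6C = 0xF4.
P2: E(K, 0x98) = 0x59; 0x0B ⊕ 0x59 = 0x52.
P3: E(K, 0x0B) = 0x17; 0xB8 ⊕ 0x17 = 0xAF.
Blocks that differ from the original plaintext: P1, P2.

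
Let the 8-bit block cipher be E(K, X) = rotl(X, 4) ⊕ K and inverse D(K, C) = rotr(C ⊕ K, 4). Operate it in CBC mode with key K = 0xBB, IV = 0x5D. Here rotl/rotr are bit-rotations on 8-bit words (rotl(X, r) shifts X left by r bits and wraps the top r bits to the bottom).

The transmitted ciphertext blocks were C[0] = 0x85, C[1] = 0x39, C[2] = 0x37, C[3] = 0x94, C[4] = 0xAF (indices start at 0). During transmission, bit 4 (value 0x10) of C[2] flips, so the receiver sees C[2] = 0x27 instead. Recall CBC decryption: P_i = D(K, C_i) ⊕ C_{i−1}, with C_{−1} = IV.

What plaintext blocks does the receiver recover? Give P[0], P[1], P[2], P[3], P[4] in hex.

Only C[2] changed, to 0x27. In CBC, a change in C_i garbles P_i and flips the same bit in P_{i+1}. Decrypting the received ciphertext:
P[0]: D(K, 0x85) = 0xE3; 0xE3 ⊕ 0x5D = 0xBE.
P[1]: D(K, 0x39) = 0x28; 0x28 ⊕ 0x85 = 0xAD.
P[2]: D(K, 0x27) = 0xC9; 0xC9 ⊕ 0x39 = 0xF0.
P[3]: D(K, 0x94) = 0xF2; 0xF2 ⊕ 0x27 = 0xD5.
P[4]: D(K, 0xAF) = 0x41; 0x41 ⊕ 0x94 = 0xD5.
Blocks that differ from the original plaintext: P[2], P[3].

P[0] = 0xBE, P[1] = 0xAD, P[2] = 0xF0, P[3] = 0xD5, P[4] = 0xD5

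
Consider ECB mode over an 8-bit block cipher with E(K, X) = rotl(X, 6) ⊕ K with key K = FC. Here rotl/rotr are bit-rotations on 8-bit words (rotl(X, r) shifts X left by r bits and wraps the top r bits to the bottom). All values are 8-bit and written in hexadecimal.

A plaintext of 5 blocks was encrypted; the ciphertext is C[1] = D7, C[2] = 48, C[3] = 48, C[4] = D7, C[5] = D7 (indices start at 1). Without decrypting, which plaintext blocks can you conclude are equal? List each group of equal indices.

P[1] = P[4] = P[5]; P[2] = P[3]

ECB encrypts each block independently with the same key, so equal ciphertext blocks imply equal plaintext blocks.
C[1] = C[4] = C[5] = D7, so P[1] = P[4] = P[5].
C[2] = C[3] = 48, so P[2] = P[3].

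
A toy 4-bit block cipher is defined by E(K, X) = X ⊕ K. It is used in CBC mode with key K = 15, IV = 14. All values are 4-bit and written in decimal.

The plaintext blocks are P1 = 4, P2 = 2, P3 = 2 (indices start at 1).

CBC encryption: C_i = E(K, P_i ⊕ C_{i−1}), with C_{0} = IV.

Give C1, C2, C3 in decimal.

C1 = 5, C2 = 8, C3 = 5

C1: P1 ⊕ 14 = 10; E(K, 10) = 5.
C2: P2 ⊕ 5 = 7; E(K, 7) = 8.
C3: P3 ⊕ 8 = 10; E(K, 10) = 5.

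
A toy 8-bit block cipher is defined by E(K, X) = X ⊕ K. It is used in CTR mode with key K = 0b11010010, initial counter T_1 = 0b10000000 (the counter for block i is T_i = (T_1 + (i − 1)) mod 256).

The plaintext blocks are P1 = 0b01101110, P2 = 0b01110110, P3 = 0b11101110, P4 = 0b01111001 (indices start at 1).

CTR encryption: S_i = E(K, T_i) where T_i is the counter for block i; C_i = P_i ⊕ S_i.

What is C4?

C4 = 0b00101000

C1: T = 0b10000000, S = E(K, T) = 0b01010010; 0b01101110 ⊕ 0b01010010 = 0b00111100.
C2: T = 0b10000001, S = E(K, T) = 0b01010011; 0b01110110 ⊕ 0b01010011 = 0b00100101.
C3: T = 0b10000010, S = E(K, T) = 0b01010000; 0b11101110 ⊕ 0b01010000 = 0b10111110.
C4: T = 0b10000011, S = E(K, T) = 0b01010001; 0b01111001 ⊕ 0b01010001 = 0b00101000.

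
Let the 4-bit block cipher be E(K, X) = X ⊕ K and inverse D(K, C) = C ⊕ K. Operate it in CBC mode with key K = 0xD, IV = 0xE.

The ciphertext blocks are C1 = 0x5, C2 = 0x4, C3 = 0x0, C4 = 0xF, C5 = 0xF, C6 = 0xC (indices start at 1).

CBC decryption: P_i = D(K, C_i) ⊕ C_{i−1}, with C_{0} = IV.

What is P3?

P3 = 0x9

P3: D(K, 0x0) = 0xD; 0xD ⊕ 0x4 = 0x9.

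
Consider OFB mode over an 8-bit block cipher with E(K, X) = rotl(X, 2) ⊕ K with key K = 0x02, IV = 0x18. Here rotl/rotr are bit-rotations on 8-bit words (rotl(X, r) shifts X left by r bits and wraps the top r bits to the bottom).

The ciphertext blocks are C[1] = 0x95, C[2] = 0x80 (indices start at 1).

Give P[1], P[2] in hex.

P[1] = 0xF7, P[2] = 0x0B

OFB decryption: S_i = E(K, S_{i−1}) with S_{0} = IV; P_i = C_i ⊕ S_i.
P[1]: S = E(K, 0x18) = 0x62; 0x95 ⊕ 0x62 = 0xF7.
P[2]: S = E(K, 0x62) = 0x8B; 0x80 ⊕ 0x8B = 0x0B.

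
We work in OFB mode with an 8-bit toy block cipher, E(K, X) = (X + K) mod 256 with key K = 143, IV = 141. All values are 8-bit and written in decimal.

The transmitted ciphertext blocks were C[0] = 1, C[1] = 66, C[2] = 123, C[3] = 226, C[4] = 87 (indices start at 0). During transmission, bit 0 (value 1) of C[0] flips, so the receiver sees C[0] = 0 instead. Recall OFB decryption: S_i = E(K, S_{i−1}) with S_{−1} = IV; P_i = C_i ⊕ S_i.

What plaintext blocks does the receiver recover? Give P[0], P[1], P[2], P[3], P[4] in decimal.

P[0] = 28, P[1] = 233, P[2] = 65, P[3] = 43, P[4] = 15

Only C[0] changed, to 0. In OFB, a change in C_i flips the same bit in P_i only; the keystream is unaffected. Decrypting the received ciphertext:
P[0]: S = E(K, 141) = 28; 0 ⊕ 28 = 28.
P[1]: S = E(K, 28) = 171; 66 ⊕ 171 = 233.
P[2]: S = E(K, 171) = 58; 123 ⊕ 58 = 65.
P[3]: S = E(K, 58) = 201; 226 ⊕ 201 = 43.
P[4]: S = E(K, 201) = 88; 87 ⊕ 88 = 15.
Blocks that differ from the original plaintext: P[0].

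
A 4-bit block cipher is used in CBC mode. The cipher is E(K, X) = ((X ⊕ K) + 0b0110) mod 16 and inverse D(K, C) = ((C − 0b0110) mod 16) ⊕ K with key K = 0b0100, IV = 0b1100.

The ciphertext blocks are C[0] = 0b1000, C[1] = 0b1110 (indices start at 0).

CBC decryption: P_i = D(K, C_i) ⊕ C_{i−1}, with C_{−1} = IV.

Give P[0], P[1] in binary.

P[0] = 0b1010, P[1] = 0b0100

P[0]: D(K, 0b1000) = 0b0110; 0b0110 ⊕ 0b1100 = 0b1010.
P[1]: D(K, 0b1110) = 0b1100; 0b1100 ⊕ 0b1000 = 0b0100.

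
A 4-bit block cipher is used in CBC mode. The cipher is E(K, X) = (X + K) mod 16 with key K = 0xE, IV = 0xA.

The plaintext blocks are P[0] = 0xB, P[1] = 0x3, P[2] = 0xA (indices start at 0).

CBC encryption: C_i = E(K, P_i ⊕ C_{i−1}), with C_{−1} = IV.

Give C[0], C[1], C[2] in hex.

C[0] = 0xF, C[1] = 0xA, C[2] = 0xE

C[0]: P[0] ⊕ 0xA = 0x1; E(K, 0x1) = 0xF.
C[1]: P[1] ⊕ 0xF = 0xC; E(K, 0xC) = 0xA.
C[2]: P[2] ⊕ 0xA = 0x0; E(K, 0x0) = 0xE.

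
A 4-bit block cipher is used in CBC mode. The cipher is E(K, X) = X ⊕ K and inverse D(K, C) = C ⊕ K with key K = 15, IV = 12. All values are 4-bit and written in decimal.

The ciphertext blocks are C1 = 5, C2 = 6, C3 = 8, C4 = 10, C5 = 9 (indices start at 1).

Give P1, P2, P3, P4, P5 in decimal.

CBC decryption: P_i = D(K, C_i) ⊕ C_{i−1}, with C_{0} = IV.
P1: D(K, 5) = 10; 10 ⊕ 12 = 6.
P2: D(K, 6) = 9; 9 ⊕ 5 = 12.
P3: D(K, 8) = 7; 7 ⊕ 6 = 1.
P4: D(K, 10) = 5; 5 ⊕ 8 = 13.
P5: D(K, 9) = 6; 6 ⊕ 10 = 12.

P1 = 6, P2 = 12, P3 = 1, P4 = 13, P5 = 12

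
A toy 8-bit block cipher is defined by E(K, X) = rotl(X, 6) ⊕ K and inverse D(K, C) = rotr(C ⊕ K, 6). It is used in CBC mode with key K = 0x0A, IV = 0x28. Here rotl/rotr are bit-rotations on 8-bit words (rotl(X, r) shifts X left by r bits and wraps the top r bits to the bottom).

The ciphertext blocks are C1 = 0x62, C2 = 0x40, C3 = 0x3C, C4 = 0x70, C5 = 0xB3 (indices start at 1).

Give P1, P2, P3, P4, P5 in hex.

CBC decryption: P_i = D(K, C_i) ⊕ C_{i−1}, with C_{0} = IV.
P1: D(K, 0x62) = 0xA1; 0xA1 ⊕ 0x28 = 0x89.
P2: D(K, 0x40) = 0x29; 0x29 ⊕ 0x62 = 0x4B.
P3: D(K, 0x3C) = 0xD8; 0xD8 ⊕ 0x40 = 0x98.
P4: D(K, 0x70) = 0xE9; 0xE9 ⊕ 0x3C = 0xD5.
P5: D(K, 0xB3) = 0xE6; 0xE6 ⊕ 0x70 = 0x96.

P1 = 0x89, P2 = 0x4B, P3 = 0x98, P4 = 0xD5, P5 = 0x96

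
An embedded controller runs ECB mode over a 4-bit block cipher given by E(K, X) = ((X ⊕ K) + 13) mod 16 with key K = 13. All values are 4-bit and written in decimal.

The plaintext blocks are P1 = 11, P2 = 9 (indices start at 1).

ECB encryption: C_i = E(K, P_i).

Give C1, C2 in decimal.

C1 = 3, C2 = 1

C1: E(K, 11) = 3.
C2: E(K, 9) = 1.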